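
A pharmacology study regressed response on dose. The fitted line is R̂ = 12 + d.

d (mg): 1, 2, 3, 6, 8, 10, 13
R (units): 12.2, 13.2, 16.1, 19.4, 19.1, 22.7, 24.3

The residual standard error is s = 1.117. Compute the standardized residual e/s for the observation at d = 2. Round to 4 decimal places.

-0.7162

R̂ = 12 + 2 = 14
e = 13.2 − 14 = -0.8
e/s = -0.8 / 1.117 = -0.7162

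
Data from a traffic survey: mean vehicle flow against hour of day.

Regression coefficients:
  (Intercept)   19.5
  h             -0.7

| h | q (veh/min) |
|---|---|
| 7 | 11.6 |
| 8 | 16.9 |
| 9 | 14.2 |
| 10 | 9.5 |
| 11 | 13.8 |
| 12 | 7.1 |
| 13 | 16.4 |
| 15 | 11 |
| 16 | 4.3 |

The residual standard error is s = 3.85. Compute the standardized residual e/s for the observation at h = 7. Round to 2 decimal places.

-0.78

ŷ = 19.5 − 0.7·7 = 14.6
e = 11.6 − 14.6 = -3
e/s = -3 / 3.85 = -0.78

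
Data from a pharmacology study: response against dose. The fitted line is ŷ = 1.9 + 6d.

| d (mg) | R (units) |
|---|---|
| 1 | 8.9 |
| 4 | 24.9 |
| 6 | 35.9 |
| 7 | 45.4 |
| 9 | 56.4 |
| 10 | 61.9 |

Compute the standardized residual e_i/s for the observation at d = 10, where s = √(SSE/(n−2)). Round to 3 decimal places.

d=1: ŷ = 1.9 + 6·1 = 7.9; e = 8.9 − 7.9 = 1
d=4: ŷ = 1.9 + 6·4 = 25.9; e = 24.9 − 25.9 = -1
d=6: ŷ = 1.9 + 6·6 = 37.9; e = 35.9 − 37.9 = -2
d=7: ŷ = 1.9 + 6·7 = 43.9; e = 45.4 − 43.9 = 1.5
d=9: ŷ = 1.9 + 6·9 = 55.9; e = 56.4 − 55.9 = 0.5
d=10: ŷ = 1.9 + 6·10 = 61.9; e = 61.9 − 61.9 = 0
SSE = 1 + 1 + 4 + 2.25 + 0.25 + 0 = 8.5
s = √(8.5/4) = 1.45774
e/s = 0 / 1.45774 = 0.000

0.000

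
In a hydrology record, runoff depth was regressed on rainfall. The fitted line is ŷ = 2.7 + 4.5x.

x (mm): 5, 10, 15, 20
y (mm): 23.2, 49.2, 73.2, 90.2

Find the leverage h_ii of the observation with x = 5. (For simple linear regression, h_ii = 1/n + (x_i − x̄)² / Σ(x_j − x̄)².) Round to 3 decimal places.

h = 0.700

x̄ = (5 + 10 + 15 + 20)/4 = 12.5
Σ(x − x̄)² = 56.25 + 6.25 + 6.25 + 56.25 = 125
h = 1/4 + (-7.5)²/125 = 0.25 + 0.45 = 0.700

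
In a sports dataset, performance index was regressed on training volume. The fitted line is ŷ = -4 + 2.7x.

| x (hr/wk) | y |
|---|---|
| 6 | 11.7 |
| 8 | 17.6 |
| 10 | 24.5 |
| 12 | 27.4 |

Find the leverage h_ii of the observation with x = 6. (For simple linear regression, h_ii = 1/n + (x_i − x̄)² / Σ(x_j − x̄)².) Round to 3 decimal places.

h = 0.700

x̄ = (6 + 8 + 10 + 12)/4 = 9
Σ(x − x̄)² = 9 + 1 + 1 + 9 = 20
h = 1/4 + (-3)²/20 = 0.25 + 0.45 = 0.700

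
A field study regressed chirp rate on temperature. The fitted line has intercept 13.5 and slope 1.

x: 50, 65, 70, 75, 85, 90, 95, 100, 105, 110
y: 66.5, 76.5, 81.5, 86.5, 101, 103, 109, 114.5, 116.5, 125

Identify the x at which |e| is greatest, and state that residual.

x = 50, e = 3

x=50: ŷ = 13.5 + 50 = 63.5; e = 66.5 − 63.5 = 3
x=65: ŷ = 13.5 + 65 = 78.5; e = 76.5 − 78.5 = -2
x=70: ŷ = 13.5 + 70 = 83.5; e = 81.5 − 83.5 = -2
x=75: ŷ = 13.5 + 75 = 88.5; e = 86.5 − 88.5 = -2
x=85: ŷ = 13.5 + 85 = 98.5; e = 101 − 98.5 = 2.5
x=90: ŷ = 13.5 + 90 = 103.5; e = 103 − 103.5 = -0.5
x=95: ŷ = 13.5 + 95 = 108.5; e = 109 − 108.5 = 0.5
x=100: ŷ = 13.5 + 100 = 113.5; e = 114.5 − 113.5 = 1
x=105: ŷ = 13.5 + 105 = 118.5; e = 116.5 − 118.5 = -2
x=110: ŷ = 13.5 + 110 = 123.5; e = 125 − 123.5 = 1.5
Largest |e| is 3 at x = 50, residual 3.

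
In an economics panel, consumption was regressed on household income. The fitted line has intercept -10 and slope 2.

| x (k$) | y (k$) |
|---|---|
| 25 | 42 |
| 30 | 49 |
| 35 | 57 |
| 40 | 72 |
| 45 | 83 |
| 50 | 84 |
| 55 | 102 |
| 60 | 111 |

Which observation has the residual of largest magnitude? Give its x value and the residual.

x=25: ŷ = -10 + 2·25 = 40; e = 42 − 40 = 2
x=30: ŷ = -10 + 2·30 = 50; e = 49 − 50 = -1
x=35: ŷ = -10 + 2·35 = 60; e = 57 − 60 = -3
x=40: ŷ = -10 + 2·40 = 70; e = 72 − 70 = 2
x=45: ŷ = -10 + 2·45 = 80; e = 83 − 80 = 3
x=50: ŷ = -10 + 2·50 = 90; e = 84 − 90 = -6
x=55: ŷ = -10 + 2·55 = 100; e = 102 − 100 = 2
x=60: ŷ = -10 + 2·60 = 110; e = 111 − 110 = 1
Largest |e| is 6 at x = 50, residual -6.

x = 50, e = -6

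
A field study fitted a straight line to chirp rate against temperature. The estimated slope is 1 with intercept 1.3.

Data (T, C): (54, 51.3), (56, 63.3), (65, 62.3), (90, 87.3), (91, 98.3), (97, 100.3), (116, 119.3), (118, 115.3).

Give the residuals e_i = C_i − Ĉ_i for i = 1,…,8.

-4, 6, -4, -4, 6, 2, 2, -4

T=54: Ĉ = 1.3 + 54 = 55.3; e = 51.3 − 55.3 = -4
T=56: Ĉ = 1.3 + 56 = 57.3; e = 63.3 − 57.3 = 6
T=65: Ĉ = 1.3 + 65 = 66.3; e = 62.3 − 66.3 = -4
T=90: Ĉ = 1.3 + 90 = 91.3; e = 87.3 − 91.3 = -4
T=91: Ĉ = 1.3 + 91 = 92.3; e = 98.3 − 92.3 = 6
T=97: Ĉ = 1.3 + 97 = 98.3; e = 100.3 − 98.3 = 2
T=116: Ĉ = 1.3 + 116 = 117.3; e = 119.3 − 117.3 = 2
T=118: Ĉ = 1.3 + 118 = 119.3; e = 115.3 − 119.3 = -4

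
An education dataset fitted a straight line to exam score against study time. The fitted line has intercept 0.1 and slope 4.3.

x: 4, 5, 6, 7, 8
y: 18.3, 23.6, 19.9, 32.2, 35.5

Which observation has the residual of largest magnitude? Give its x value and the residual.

x = 6, e = -6

x=4: ŷ = 0.1 + 4.3·4 = 17.3; e = 18.3 − 17.3 = 1
x=5: ŷ = 0.1 + 4.3·5 = 21.6; e = 23.6 − 21.6 = 2
x=6: ŷ = 0.1 + 4.3·6 = 25.9; e = 19.9 − 25.9 = -6
x=7: ŷ = 0.1 + 4.3·7 = 30.2; e = 32.2 − 30.2 = 2
x=8: ŷ = 0.1 + 4.3·8 = 34.5; e = 35.5 − 34.5 = 1
Largest |e| is 6 at x = 6, residual -6.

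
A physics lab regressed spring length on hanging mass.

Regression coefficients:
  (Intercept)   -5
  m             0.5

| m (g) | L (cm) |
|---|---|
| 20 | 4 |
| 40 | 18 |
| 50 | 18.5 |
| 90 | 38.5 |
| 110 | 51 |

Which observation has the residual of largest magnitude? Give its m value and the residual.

m=20: L̂ = -5 + 0.5·20 = 5; r = 4 − 5 = -1
m=40: L̂ = -5 + 0.5·40 = 15; r = 18 − 15 = 3
m=50: L̂ = -5 + 0.5·50 = 20; r = 18.5 − 20 = -1.5
m=90: L̂ = -5 + 0.5·90 = 40; r = 38.5 − 40 = -1.5
m=110: L̂ = -5 + 0.5·110 = 50; r = 51 − 50 = 1
Largest |r| is 3 at m = 40, residual 3.

m = 40, r = 3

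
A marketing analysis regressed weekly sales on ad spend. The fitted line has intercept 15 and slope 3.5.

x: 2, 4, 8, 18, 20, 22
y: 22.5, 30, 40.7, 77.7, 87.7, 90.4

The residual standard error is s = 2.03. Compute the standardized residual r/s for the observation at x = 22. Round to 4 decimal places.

ŷ = 15 + 3.5·22 = 92
r = 90.4 − 92 = -1.6
r/s = -1.6 / 2.03 = -0.7882

-0.7882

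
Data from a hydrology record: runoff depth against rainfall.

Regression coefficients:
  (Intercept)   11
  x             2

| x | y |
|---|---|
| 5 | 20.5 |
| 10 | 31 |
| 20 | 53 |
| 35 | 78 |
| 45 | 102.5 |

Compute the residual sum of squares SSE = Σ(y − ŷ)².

x=5: ŷ = 11 + 2·5 = 21; r = 20.5 − 21 = -0.5
x=10: ŷ = 11 + 2·10 = 31; r = 31 − 31 = 0
x=20: ŷ = 11 + 2·20 = 51; r = 53 − 51 = 2
x=35: ŷ = 11 + 2·35 = 81; r = 78 − 81 = -3
x=45: ŷ = 11 + 2·45 = 101; r = 102.5 − 101 = 1.5
SSE = 0.25 + 0 + 4 + 9 + 2.25 = 15.5

SSE = 15.5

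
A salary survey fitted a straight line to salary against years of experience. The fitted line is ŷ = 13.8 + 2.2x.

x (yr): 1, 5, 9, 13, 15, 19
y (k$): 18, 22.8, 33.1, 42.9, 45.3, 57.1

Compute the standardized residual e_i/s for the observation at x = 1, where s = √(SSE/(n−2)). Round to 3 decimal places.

1.109

x=1: ŷ = 13.8 + 2.2·1 = 16; e = 18 − 16 = 2
x=5: ŷ = 13.8 + 2.2·5 = 24.8; e = 22.8 − 24.8 = -2
x=9: ŷ = 13.8 + 2.2·9 = 33.6; e = 33.1 − 33.6 = -0.5
x=13: ŷ = 13.8 + 2.2·13 = 42.4; e = 42.9 − 42.4 = 0.5
x=15: ŷ = 13.8 + 2.2·15 = 46.8; e = 45.3 − 46.8 = -1.5
x=19: ŷ = 13.8 + 2.2·19 = 55.6; e = 57.1 − 55.6 = 1.5
SSE = 4 + 4 + 0.25 + 0.25 + 2.25 + 2.25 = 13
s = √(13/4) = 1.80278
e/s = 2 / 1.80278 = 1.109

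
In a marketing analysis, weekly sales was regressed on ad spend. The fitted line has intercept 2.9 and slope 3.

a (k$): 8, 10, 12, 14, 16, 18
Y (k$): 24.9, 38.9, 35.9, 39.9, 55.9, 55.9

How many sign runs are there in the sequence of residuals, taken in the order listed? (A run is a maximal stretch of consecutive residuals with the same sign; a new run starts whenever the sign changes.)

a=8: Ŷ = 2.9 + 3·8 = 26.9; e = 24.9 − 26.9 = -2
a=10: Ŷ = 2.9 + 3·10 = 32.9; e = 38.9 − 32.9 = 6
a=12: Ŷ = 2.9 + 3·12 = 38.9; e = 35.9 − 38.9 = -3
a=14: Ŷ = 2.9 + 3·14 = 44.9; e = 39.9 − 44.9 = -5
a=16: Ŷ = 2.9 + 3·16 = 50.9; e = 55.9 − 50.9 = 5
a=18: Ŷ = 2.9 + 3·18 = 56.9; e = 55.9 − 56.9 = -1
Signs: − + − − + −
Runs: −×1, +×1, −×2, +×1, −×1 → 5

5 runs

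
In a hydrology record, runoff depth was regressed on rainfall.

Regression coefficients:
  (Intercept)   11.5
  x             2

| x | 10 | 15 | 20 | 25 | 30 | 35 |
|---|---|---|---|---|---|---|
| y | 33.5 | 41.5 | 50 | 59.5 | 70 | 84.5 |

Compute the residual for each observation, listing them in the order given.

x=10: ŷ = 11.5 + 2·10 = 31.5; r = 33.5 − 31.5 = 2
x=15: ŷ = 11.5 + 2·15 = 41.5; r = 41.5 − 41.5 = 0
x=20: ŷ = 11.5 + 2·20 = 51.5; r = 50 − 51.5 = -1.5
x=25: ŷ = 11.5 + 2·25 = 61.5; r = 59.5 − 61.5 = -2
x=30: ŷ = 11.5 + 2·30 = 71.5; r = 70 − 71.5 = -1.5
x=35: ŷ = 11.5 + 2·35 = 81.5; r = 84.5 − 81.5 = 3

2, 0, -1.5, -2, -1.5, 3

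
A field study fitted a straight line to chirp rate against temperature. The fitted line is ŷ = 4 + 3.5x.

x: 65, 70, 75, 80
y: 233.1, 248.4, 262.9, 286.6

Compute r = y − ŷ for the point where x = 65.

ŷ = 4 + 3.5·65 = 231.5
r = 233.1 − 231.5 = 1.6

r = 1.6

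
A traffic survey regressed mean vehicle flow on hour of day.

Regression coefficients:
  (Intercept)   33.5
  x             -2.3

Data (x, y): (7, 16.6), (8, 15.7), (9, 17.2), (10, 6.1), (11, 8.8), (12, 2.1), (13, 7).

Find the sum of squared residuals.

SSE = 66.08

x=7: ŷ = 33.5 − 2.3·7 = 17.4; e = 16.6 − 17.4 = -0.8
x=8: ŷ = 33.5 − 2.3·8 = 15.1; e = 15.7 − 15.1 = 0.6
x=9: ŷ = 33.5 − 2.3·9 = 12.8; e = 17.2 − 12.8 = 4.4
x=10: ŷ = 33.5 − 2.3·10 = 10.5; e = 6.1 − 10.5 = -4.4
x=11: ŷ = 33.5 − 2.3·11 = 8.2; e = 8.8 − 8.2 = 0.6
x=12: ŷ = 33.5 − 2.3·12 = 5.9; e = 2.1 − 5.9 = -3.8
x=13: ŷ = 33.5 − 2.3·13 = 3.6; e = 7 − 3.6 = 3.4
SSE = 0.64 + 0.36 + 19.36 + 19.36 + 0.36 + 14.44 + 11.56 = 66.08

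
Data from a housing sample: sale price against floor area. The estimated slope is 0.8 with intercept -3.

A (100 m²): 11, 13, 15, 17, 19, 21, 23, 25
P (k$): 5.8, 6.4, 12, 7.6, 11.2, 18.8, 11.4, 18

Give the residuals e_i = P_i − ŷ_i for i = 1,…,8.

A=11: ŷ = -3 + 0.8·11 = 5.8; e = 5.8 − 5.8 = 0
A=13: ŷ = -3 + 0.8·13 = 7.4; e = 6.4 − 7.4 = -1
A=15: ŷ = -3 + 0.8·15 = 9; e = 12 − 9 = 3
A=17: ŷ = -3 + 0.8·17 = 10.6; e = 7.6 − 10.6 = -3
A=19: ŷ = -3 + 0.8·19 = 12.2; e = 11.2 − 12.2 = -1
A=21: ŷ = -3 + 0.8·21 = 13.8; e = 18.8 − 13.8 = 5
A=23: ŷ = -3 + 0.8·23 = 15.4; e = 11.4 − 15.4 = -4
A=25: ŷ = -3 + 0.8·25 = 17; e = 18 − 17 = 1

0, -1, 3, -3, -1, 5, -4, 1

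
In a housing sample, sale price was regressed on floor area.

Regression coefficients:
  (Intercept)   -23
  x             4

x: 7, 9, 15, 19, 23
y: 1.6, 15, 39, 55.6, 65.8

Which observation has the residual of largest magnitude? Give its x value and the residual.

x = 7, e = -3.4

x=7: ŷ = -23 + 4·7 = 5; e = 1.6 − 5 = -3.4
x=9: ŷ = -23 + 4·9 = 13; e = 15 − 13 = 2
x=15: ŷ = -23 + 4·15 = 37; e = 39 − 37 = 2
x=19: ŷ = -23 + 4·19 = 53; e = 55.6 − 53 = 2.6
x=23: ŷ = -23 + 4·23 = 69; e = 65.8 − 69 = -3.2
Largest |e| is 3.4 at x = 7, residual -3.4.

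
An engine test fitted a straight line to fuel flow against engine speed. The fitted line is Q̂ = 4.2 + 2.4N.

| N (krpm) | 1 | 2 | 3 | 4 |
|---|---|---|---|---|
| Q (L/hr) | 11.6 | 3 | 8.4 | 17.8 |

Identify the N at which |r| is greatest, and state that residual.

N=1: Q̂ = 4.2 + 2.4·1 = 6.6; r = 11.6 − 6.6 = 5
N=2: Q̂ = 4.2 + 2.4·2 = 9; r = 3 − 9 = -6
N=3: Q̂ = 4.2 + 2.4·3 = 11.4; r = 8.4 − 11.4 = -3
N=4: Q̂ = 4.2 + 2.4·4 = 13.8; r = 17.8 − 13.8 = 4
Largest |r| is 6 at N = 2, residual -6.

N = 2, r = -6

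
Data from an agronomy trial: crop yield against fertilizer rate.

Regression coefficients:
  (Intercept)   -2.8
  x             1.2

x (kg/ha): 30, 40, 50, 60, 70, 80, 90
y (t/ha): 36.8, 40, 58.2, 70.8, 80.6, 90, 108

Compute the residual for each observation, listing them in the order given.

x=30: ŷ = -2.8 + 1.2·30 = 33.2; r = 36.8 − 33.2 = 3.6
x=40: ŷ = -2.8 + 1.2·40 = 45.2; r = 40 − 45.2 = -5.2
x=50: ŷ = -2.8 + 1.2·50 = 57.2; r = 58.2 − 57.2 = 1
x=60: ŷ = -2.8 + 1.2·60 = 69.2; r = 70.8 − 69.2 = 1.6
x=70: ŷ = -2.8 + 1.2·70 = 81.2; r = 80.6 − 81.2 = -0.6
x=80: ŷ = -2.8 + 1.2·80 = 93.2; r = 90 − 93.2 = -3.2
x=90: ŷ = -2.8 + 1.2·90 = 105.2; r = 108 − 105.2 = 2.8

3.6, -5.2, 1, 1.6, -0.6, -3.2, 2.8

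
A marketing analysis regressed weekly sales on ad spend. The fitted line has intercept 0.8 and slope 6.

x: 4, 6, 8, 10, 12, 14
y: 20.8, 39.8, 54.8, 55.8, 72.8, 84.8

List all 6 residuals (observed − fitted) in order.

x=4: ŷ = 0.8 + 6·4 = 24.8; r = 20.8 − 24.8 = -4
x=6: ŷ = 0.8 + 6·6 = 36.8; r = 39.8 − 36.8 = 3
x=8: ŷ = 0.8 + 6·8 = 48.8; r = 54.8 − 48.8 = 6
x=10: ŷ = 0.8 + 6·10 = 60.8; r = 55.8 − 60.8 = -5
x=12: ŷ = 0.8 + 6·12 = 72.8; r = 72.8 − 72.8 = 0
x=14: ŷ = 0.8 + 6·14 = 84.8; r = 84.8 − 84.8 = 0

-4, 3, 6, -5, 0, 0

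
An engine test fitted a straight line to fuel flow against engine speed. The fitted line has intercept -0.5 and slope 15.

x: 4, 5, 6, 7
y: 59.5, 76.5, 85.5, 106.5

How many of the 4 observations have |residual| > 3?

1

x=4: ŷ = -0.5 + 15·4 = 59.5; r = 59.5 − 59.5 = 0
x=5: ŷ = -0.5 + 15·5 = 74.5; r = 76.5 − 74.5 = 2
x=6: ŷ = -0.5 + 15·6 = 89.5; r = 85.5 − 89.5 = -4
x=7: ŷ = -0.5 + 15·7 = 104.5; r = 106.5 − 104.5 = 2
|r| > 3: x=6 (|r|=4) → 1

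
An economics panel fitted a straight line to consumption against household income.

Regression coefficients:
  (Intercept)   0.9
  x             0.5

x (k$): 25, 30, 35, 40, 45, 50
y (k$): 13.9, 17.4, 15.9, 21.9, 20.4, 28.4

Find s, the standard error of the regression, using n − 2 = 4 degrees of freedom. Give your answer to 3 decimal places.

x=25: ŷ = 0.9 + 0.5·25 = 13.4; e = 13.9 − 13.4 = 0.5
x=30: ŷ = 0.9 + 0.5·30 = 15.9; e = 17.4 − 15.9 = 1.5
x=35: ŷ = 0.9 + 0.5·35 = 18.4; e = 15.9 − 18.4 = -2.5
x=40: ŷ = 0.9 + 0.5·40 = 20.9; e = 21.9 − 20.9 = 1
x=45: ŷ = 0.9 + 0.5·45 = 23.4; e = 20.4 − 23.4 = -3
x=50: ŷ = 0.9 + 0.5·50 = 25.9; e = 28.4 − 25.9 = 2.5
SSE = 0.25 + 2.25 + 6.25 + 1 + 9 + 6.25 = 25
s = √(25/4) = √6.25 ≈ 2.500

s = 2.500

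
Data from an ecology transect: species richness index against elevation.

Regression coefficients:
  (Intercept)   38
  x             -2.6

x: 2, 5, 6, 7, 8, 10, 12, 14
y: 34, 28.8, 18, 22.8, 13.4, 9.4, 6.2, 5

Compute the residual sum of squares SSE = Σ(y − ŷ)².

SSE = 77.36

x=2: ŷ = 38 − 2.6·2 = 32.8; r = 34 − 32.8 = 1.2
x=5: ŷ = 38 − 2.6·5 = 25; r = 28.8 − 25 = 3.8
x=6: ŷ = 38 − 2.6·6 = 22.4; r = 18 − 22.4 = -4.4
x=7: ŷ = 38 − 2.6·7 = 19.8; r = 22.8 − 19.8 = 3
x=8: ŷ = 38 − 2.6·8 = 17.2; r = 13.4 − 17.2 = -3.8
x=10: ŷ = 38 − 2.6·10 = 12; r = 9.4 − 12 = -2.6
x=12: ŷ = 38 − 2.6·12 = 6.8; r = 6.2 − 6.8 = -0.6
x=14: ŷ = 38 − 2.6·14 = 1.6; r = 5 − 1.6 = 3.4
SSE = 1.44 + 14.44 + 19.36 + 9 + 14.44 + 6.76 + 0.36 + 11.56 = 77.36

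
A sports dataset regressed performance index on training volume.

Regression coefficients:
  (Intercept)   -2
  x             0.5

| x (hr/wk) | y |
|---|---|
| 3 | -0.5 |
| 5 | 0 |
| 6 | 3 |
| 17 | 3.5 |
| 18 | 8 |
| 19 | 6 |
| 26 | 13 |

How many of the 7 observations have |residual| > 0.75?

5

x=3: ŷ = -2 + 0.5·3 = -0.5; e = -0.5 − (-0.5) = 0
x=5: ŷ = -2 + 0.5·5 = 0.5; e = 0 − 0.5 = -0.5
x=6: ŷ = -2 + 0.5·6 = 1; e = 3 − 1 = 2
x=17: ŷ = -2 + 0.5·17 = 6.5; e = 3.5 − 6.5 = -3
x=18: ŷ = -2 + 0.5·18 = 7; e = 8 − 7 = 1
x=19: ŷ = -2 + 0.5·19 = 7.5; e = 6 − 7.5 = -1.5
x=26: ŷ = -2 + 0.5·26 = 11; e = 13 − 11 = 2
|e| > 0.75: x=6 (|e|=2), x=17 (|e|=3), x=18 (|e|=1), x=19 (|e|=1.5), x=26 (|e|=2) → 5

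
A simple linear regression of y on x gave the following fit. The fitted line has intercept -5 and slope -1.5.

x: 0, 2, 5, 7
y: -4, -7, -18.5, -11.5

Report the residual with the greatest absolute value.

e = -6

x=0: ŷ = -5 − 1.5·0 = -5; e = -4 − (-5) = 1
x=2: ŷ = -5 − 1.5·2 = -8; e = -7 − (-8) = 1
x=5: ŷ = -5 − 1.5·5 = -12.5; e = -18.5 − (-12.5) = -6
x=7: ŷ = -5 − 1.5·7 = -15.5; e = -11.5 − (-15.5) = 4
Largest |e| is 6 at x = 5, residual -6.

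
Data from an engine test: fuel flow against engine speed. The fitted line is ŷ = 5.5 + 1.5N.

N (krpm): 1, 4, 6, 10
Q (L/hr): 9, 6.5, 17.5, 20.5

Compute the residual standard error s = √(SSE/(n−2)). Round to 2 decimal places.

N=1: ŷ = 5.5 + 1.5·1 = 7; r = 9 − 7 = 2
N=4: ŷ = 5.5 + 1.5·4 = 11.5; r = 6.5 − 11.5 = -5
N=6: ŷ = 5.5 + 1.5·6 = 14.5; r = 17.5 − 14.5 = 3
N=10: ŷ = 5.5 + 1.5·10 = 20.5; r = 20.5 − 20.5 = 0
SSE = 4 + 25 + 9 + 0 = 38
s = √(38/2) = √19 ≈ 4.36

s = 4.36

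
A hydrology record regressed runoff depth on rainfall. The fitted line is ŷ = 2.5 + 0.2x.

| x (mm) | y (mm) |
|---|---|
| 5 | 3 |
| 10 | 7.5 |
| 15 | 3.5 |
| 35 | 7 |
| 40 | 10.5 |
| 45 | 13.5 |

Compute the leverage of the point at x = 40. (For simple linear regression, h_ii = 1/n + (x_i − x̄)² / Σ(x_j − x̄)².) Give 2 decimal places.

h = 0.32

x̄ = (5 + 10 + 15 + 35 + 40 + 45)/6 = 25
Σ(x − x̄)² = 400 + 225 + 100 + 100 + 225 + 400 = 1450
h = 1/6 + (15)²/1450 = 0.166667 + 0.155172 = 0.32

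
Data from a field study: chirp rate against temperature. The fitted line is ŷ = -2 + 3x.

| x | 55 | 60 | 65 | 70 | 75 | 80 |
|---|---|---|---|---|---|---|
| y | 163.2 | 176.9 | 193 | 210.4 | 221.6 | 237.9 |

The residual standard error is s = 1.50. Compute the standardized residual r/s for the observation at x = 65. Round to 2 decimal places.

ŷ = -2 + 3·65 = 193
r = 193 − 193 = 0
r/s = 0 / 1.50 = 0.00

0.00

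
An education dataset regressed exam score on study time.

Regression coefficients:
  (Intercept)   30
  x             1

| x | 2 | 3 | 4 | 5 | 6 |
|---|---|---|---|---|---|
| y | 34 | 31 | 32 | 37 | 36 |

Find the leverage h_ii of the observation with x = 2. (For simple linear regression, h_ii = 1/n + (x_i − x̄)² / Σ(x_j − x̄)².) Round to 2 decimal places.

x̄ = (2 + 3 + 4 + 5 + 6)/5 = 4
Σ(x − x̄)² = 4 + 1 + 0 + 1 + 4 = 10
h = 1/5 + (-2)²/10 = 0.2 + 0.4 = 0.60

h = 0.60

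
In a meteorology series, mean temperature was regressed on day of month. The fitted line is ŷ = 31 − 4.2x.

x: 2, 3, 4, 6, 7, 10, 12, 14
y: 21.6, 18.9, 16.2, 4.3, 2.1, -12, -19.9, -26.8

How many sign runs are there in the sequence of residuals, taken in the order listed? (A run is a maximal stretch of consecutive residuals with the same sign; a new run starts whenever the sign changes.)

x=2: ŷ = 31 − 4.2·2 = 22.6; r = 21.6 − 22.6 = -1
x=3: ŷ = 31 − 4.2·3 = 18.4; r = 18.9 − 18.4 = 0.5
x=4: ŷ = 31 − 4.2·4 = 14.2; r = 16.2 − 14.2 = 2
x=6: ŷ = 31 − 4.2·6 = 5.8; r = 4.3 − 5.8 = -1.5
x=7: ŷ = 31 − 4.2·7 = 1.6; r = 2.1 − 1.6 = 0.5
x=10: ŷ = 31 − 4.2·10 = -11; r = -12 − (-11) = -1
x=12: ŷ = 31 − 4.2·12 = -19.4; r = -19.9 − (-19.4) = -0.5
x=14: ŷ = 31 − 4.2·14 = -27.8; r = -26.8 − (-27.8) = 1
Signs: − + + − + − − +
Runs: −×1, +×2, −×1, +×1, −×2, +×1 → 6

6 runs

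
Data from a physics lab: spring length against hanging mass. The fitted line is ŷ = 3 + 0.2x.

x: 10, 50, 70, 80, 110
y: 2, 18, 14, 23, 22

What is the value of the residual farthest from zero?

x=10: ŷ = 3 + 0.2·10 = 5; e = 2 − 5 = -3
x=50: ŷ = 3 + 0.2·50 = 13; e = 18 − 13 = 5
x=70: ŷ = 3 + 0.2·70 = 17; e = 14 − 17 = -3
x=80: ŷ = 3 + 0.2·80 = 19; e = 23 − 19 = 4
x=110: ŷ = 3 + 0.2·110 = 25; e = 22 − 25 = -3
Largest |e| is 5 at x = 50, residual 5.

e = 5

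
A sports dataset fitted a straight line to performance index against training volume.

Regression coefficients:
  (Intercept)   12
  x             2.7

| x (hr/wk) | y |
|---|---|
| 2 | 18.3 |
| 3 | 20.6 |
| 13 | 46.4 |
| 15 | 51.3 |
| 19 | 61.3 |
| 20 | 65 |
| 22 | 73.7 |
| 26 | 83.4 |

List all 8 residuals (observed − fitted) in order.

0.9, 0.5, -0.7, -1.2, -2, -1, 2.3, 1.2

x=2: ŷ = 12 + 2.7·2 = 17.4; r = 18.3 − 17.4 = 0.9
x=3: ŷ = 12 + 2.7·3 = 20.1; r = 20.6 − 20.1 = 0.5
x=13: ŷ = 12 + 2.7·13 = 47.1; r = 46.4 − 47.1 = -0.7
x=15: ŷ = 12 + 2.7·15 = 52.5; r = 51.3 − 52.5 = -1.2
x=19: ŷ = 12 + 2.7·19 = 63.3; r = 61.3 − 63.3 = -2
x=20: ŷ = 12 + 2.7·20 = 66; r = 65 − 66 = -1
x=22: ŷ = 12 + 2.7·22 = 71.4; r = 73.7 − 71.4 = 2.3
x=26: ŷ = 12 + 2.7·26 = 82.2; r = 83.4 − 82.2 = 1.2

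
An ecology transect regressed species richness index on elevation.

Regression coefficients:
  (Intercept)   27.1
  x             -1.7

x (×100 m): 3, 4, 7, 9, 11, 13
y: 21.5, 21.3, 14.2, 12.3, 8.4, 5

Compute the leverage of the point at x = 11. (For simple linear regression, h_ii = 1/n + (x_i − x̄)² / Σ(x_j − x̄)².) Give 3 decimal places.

x̄ = (3 + 4 + 7 + 9 + 11 + 13)/6 = 7.83333
Σ(x − x̄)² = 23.3611 + 14.6944 + 0.694444 + 1.36111 + 10.0278 + 26.6944 = 76.8333
h = 1/6 + (3.16667)²/76.8333 = 0.166667 + 0.130513 = 0.297

h = 0.297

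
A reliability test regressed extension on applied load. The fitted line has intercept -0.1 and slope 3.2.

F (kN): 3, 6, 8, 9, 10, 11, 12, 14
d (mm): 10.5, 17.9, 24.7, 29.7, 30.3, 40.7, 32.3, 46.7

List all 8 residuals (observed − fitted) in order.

1, -1.2, -0.8, 1, -1.6, 5.6, -6, 2

F=3: d̂ = -0.1 + 3.2·3 = 9.5; r = 10.5 − 9.5 = 1
F=6: d̂ = -0.1 + 3.2·6 = 19.1; r = 17.9 − 19.1 = -1.2
F=8: d̂ = -0.1 + 3.2·8 = 25.5; r = 24.7 − 25.5 = -0.8
F=9: d̂ = -0.1 + 3.2·9 = 28.7; r = 29.7 − 28.7 = 1
F=10: d̂ = -0.1 + 3.2·10 = 31.9; r = 30.3 − 31.9 = -1.6
F=11: d̂ = -0.1 + 3.2·11 = 35.1; r = 40.7 − 35.1 = 5.6
F=12: d̂ = -0.1 + 3.2·12 = 38.3; r = 32.3 − 38.3 = -6
F=14: d̂ = -0.1 + 3.2·14 = 44.7; r = 46.7 − 44.7 = 2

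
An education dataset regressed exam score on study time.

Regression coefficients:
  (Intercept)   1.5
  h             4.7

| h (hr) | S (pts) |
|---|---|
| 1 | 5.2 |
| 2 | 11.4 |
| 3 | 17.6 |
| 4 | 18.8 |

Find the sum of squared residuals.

SSE = 7.5

h=1: Ŝ = 1.5 + 4.7·1 = 6.2; r = 5.2 − 6.2 = -1
h=2: Ŝ = 1.5 + 4.7·2 = 10.9; r = 11.4 − 10.9 = 0.5
h=3: Ŝ = 1.5 + 4.7·3 = 15.6; r = 17.6 − 15.6 = 2
h=4: Ŝ = 1.5 + 4.7·4 = 20.3; r = 18.8 − 20.3 = -1.5
SSE = 1 + 0.25 + 4 + 2.25 = 7.5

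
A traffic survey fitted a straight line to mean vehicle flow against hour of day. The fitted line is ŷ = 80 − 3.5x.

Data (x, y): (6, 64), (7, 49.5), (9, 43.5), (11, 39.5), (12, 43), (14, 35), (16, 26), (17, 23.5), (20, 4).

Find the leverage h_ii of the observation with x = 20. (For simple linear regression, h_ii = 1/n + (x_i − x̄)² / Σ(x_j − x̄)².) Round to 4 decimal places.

h = 0.4314

x̄ = (6 + 7 + 9 + 11 + 12 + 14 + 16 + 17 + 20)/9 = 12.4444
Σ(x − x̄)² = 41.5309 + 29.642 + 11.8642 + 2.08642 + 0.197531 + 2.41975 + 12.642 + 20.7531 + 57.0864 = 178.222
h = 1/9 + (7.55556)²/178.222 = 0.111111 + 0.32031 = 0.4314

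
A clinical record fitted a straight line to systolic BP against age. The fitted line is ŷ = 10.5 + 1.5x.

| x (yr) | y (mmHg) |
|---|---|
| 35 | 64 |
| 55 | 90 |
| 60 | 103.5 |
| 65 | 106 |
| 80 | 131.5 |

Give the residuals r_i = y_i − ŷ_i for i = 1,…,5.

x=35: ŷ = 10.5 + 1.5·35 = 63; r = 64 − 63 = 1
x=55: ŷ = 10.5 + 1.5·55 = 93; r = 90 − 93 = -3
x=60: ŷ = 10.5 + 1.5·60 = 100.5; r = 103.5 − 100.5 = 3
x=65: ŷ = 10.5 + 1.5·65 = 108; r = 106 − 108 = -2
x=80: ŷ = 10.5 + 1.5·80 = 130.5; r = 131.5 − 130.5 = 1

1, -3, 3, -2, 1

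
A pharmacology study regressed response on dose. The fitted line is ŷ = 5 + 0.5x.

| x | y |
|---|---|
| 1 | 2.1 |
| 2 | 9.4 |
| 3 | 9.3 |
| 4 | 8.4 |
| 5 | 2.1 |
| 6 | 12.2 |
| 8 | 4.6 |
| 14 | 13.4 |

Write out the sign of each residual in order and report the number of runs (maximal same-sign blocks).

x=1: ŷ = 5 + 0.5·1 = 5.5; e = 2.1 − 5.5 = -3.4
x=2: ŷ = 5 + 0.5·2 = 6; e = 9.4 − 6 = 3.4
x=3: ŷ = 5 + 0.5·3 = 6.5; e = 9.3 − 6.5 = 2.8
x=4: ŷ = 5 + 0.5·4 = 7; e = 8.4 − 7 = 1.4
x=5: ŷ = 5 + 0.5·5 = 7.5; e = 2.1 − 7.5 = -5.4
x=6: ŷ = 5 + 0.5·6 = 8; e = 12.2 − 8 = 4.2
x=8: ŷ = 5 + 0.5·8 = 9; e = 4.6 − 9 = -4.4
x=14: ŷ = 5 + 0.5·14 = 12; e = 13.4 − 12 = 1.4
Signs: − + + + − + − +
Runs: −×1, +×3, −×1, +×1, −×1, +×1 → 6

6 runs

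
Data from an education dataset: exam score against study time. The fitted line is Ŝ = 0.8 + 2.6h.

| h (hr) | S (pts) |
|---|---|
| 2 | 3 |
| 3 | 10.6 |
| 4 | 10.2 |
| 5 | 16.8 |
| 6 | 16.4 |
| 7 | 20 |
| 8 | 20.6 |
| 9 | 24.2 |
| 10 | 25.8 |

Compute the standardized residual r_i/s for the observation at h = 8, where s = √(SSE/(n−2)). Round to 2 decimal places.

h=2: Ŝ = 0.8 + 2.6·2 = 6; r = 3 − 6 = -3
h=3: Ŝ = 0.8 + 2.6·3 = 8.6; r = 10.6 − 8.6 = 2
h=4: Ŝ = 0.8 + 2.6·4 = 11.2; r = 10.2 − 11.2 = -1
h=5: Ŝ = 0.8 + 2.6·5 = 13.8; r = 16.8 − 13.8 = 3
h=6: Ŝ = 0.8 + 2.6·6 = 16.4; r = 16.4 − 16.4 = 0
h=7: Ŝ = 0.8 + 2.6·7 = 19; r = 20 − 19 = 1
h=8: Ŝ = 0.8 + 2.6·8 = 21.6; r = 20.6 − 21.6 = -1
h=9: Ŝ = 0.8 + 2.6·9 = 24.2; r = 24.2 − 24.2 = 0
h=10: Ŝ = 0.8 + 2.6·10 = 26.8; r = 25.8 − 26.8 = -1
SSE = 9 + 4 + 1 + 9 + 0 + 1 + 1 + 0 + 1 = 26
s = √(26/7) = 1.92725
r/s = -1 / 1.92725 = -0.52

-0.52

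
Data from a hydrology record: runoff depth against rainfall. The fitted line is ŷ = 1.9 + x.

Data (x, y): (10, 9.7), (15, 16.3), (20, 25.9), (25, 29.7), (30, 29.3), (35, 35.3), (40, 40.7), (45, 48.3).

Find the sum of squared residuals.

SSE = 41.76

x=10: ŷ = 1.9 + 10 = 11.9; e = 9.7 − 11.9 = -2.2
x=15: ŷ = 1.9 + 15 = 16.9; e = 16.3 − 16.9 = -0.6
x=20: ŷ = 1.9 + 20 = 21.9; e = 25.9 − 21.9 = 4
x=25: ŷ = 1.9 + 25 = 26.9; e = 29.7 − 26.9 = 2.8
x=30: ŷ = 1.9 + 30 = 31.9; e = 29.3 − 31.9 = -2.6
x=35: ŷ = 1.9 + 35 = 36.9; e = 35.3 − 36.9 = -1.6
x=40: ŷ = 1.9 + 40 = 41.9; e = 40.7 − 41.9 = -1.2
x=45: ŷ = 1.9 + 45 = 46.9; e = 48.3 − 46.9 = 1.4
SSE = 4.84 + 0.36 + 16 + 7.84 + 6.76 + 2.56 + 1.44 + 1.96 = 41.76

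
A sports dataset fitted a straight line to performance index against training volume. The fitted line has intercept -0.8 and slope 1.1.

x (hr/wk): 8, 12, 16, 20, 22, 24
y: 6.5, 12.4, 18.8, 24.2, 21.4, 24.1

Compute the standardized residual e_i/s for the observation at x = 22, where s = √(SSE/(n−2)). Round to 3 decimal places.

x=8: ŷ = -0.8 + 1.1·8 = 8; e = 6.5 − 8 = -1.5
x=12: ŷ = -0.8 + 1.1·12 = 12.4; e = 12.4 − 12.4 = 0
x=16: ŷ = -0.8 + 1.1·16 = 16.8; e = 18.8 − 16.8 = 2
x=20: ŷ = -0.8 + 1.1·20 = 21.2; e = 24.2 − 21.2 = 3
x=22: ŷ = -0.8 + 1.1·22 = 23.4; e = 21.4 − 23.4 = -2
x=24: ŷ = -0.8 + 1.1·24 = 25.6; e = 24.1 − 25.6 = -1.5
SSE = 2.25 + 0 + 4 + 9 + 4 + 2.25 = 21.5
s = √(21.5/4) = 2.3184
e/s = -2 / 2.3184 = -0.863

-0.863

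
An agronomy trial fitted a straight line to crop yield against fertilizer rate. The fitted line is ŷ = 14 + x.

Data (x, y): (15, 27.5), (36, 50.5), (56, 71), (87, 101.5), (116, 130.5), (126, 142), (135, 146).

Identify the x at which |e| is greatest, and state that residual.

x = 135, e = -3

x=15: ŷ = 14 + 15 = 29; e = 27.5 − 29 = -1.5
x=36: ŷ = 14 + 36 = 50; e = 50.5 − 50 = 0.5
x=56: ŷ = 14 + 56 = 70; e = 71 − 70 = 1
x=87: ŷ = 14 + 87 = 101; e = 101.5 − 101 = 0.5
x=116: ŷ = 14 + 116 = 130; e = 130.5 − 130 = 0.5
x=126: ŷ = 14 + 126 = 140; e = 142 − 140 = 2
x=135: ŷ = 14 + 135 = 149; e = 146 − 149 = -3
Largest |e| is 3 at x = 135, residual -3.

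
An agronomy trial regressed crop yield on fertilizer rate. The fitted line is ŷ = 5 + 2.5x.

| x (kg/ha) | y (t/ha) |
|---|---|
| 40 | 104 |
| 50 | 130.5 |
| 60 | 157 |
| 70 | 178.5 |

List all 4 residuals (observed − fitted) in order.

-1, 0.5, 2, -1.5

x=40: ŷ = 5 + 2.5·40 = 105; e = 104 − 105 = -1
x=50: ŷ = 5 + 2.5·50 = 130; e = 130.5 − 130 = 0.5
x=60: ŷ = 5 + 2.5·60 = 155; e = 157 − 155 = 2
x=70: ŷ = 5 + 2.5·70 = 180; e = 178.5 − 180 = -1.5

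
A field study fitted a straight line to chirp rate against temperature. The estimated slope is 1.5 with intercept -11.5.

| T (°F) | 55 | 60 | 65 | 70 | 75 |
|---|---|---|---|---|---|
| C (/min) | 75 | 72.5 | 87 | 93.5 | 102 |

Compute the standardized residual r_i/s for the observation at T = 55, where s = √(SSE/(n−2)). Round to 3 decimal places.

T=55: ŷ = -11.5 + 1.5·55 = 71; r = 75 − 71 = 4
T=60: ŷ = -11.5 + 1.5·60 = 78.5; r = 72.5 − 78.5 = -6
T=65: ŷ = -11.5 + 1.5·65 = 86; r = 87 − 86 = 1
T=70: ŷ = -11.5 + 1.5·70 = 93.5; r = 93.5 − 93.5 = 0
T=75: ŷ = -11.5 + 1.5·75 = 101; r = 102 − 101 = 1
SSE = 16 + 36 + 1 + 0 + 1 = 54
s = √(54/3) = 4.24264
r/s = 4 / 4.24264 = 0.943

0.943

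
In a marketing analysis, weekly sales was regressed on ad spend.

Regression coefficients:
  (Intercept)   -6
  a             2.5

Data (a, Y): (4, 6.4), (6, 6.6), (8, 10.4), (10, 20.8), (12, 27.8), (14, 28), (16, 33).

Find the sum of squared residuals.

a=4: ŷ = -6 + 2.5·4 = 4; e = 6.4 − 4 = 2.4
a=6: ŷ = -6 + 2.5·6 = 9; e = 6.6 − 9 = -2.4
a=8: ŷ = -6 + 2.5·8 = 14; e = 10.4 − 14 = -3.6
a=10: ŷ = -6 + 2.5·10 = 19; e = 20.8 − 19 = 1.8
a=12: ŷ = -6 + 2.5·12 = 24; e = 27.8 − 24 = 3.8
a=14: ŷ = -6 + 2.5·14 = 29; e = 28 − 29 = -1
a=16: ŷ = -6 + 2.5·16 = 34; e = 33 − 34 = -1
SSE = 5.76 + 5.76 + 12.96 + 3.24 + 14.44 + 1 + 1 = 44.16

SSE = 44.16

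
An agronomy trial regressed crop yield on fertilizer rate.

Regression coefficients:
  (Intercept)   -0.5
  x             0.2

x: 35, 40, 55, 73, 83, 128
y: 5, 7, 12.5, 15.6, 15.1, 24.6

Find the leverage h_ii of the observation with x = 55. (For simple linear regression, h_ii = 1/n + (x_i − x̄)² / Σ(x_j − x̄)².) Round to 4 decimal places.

h = 0.2000

x̄ = (35 + 40 + 55 + 73 + 83 + 128)/6 = 69
Σ(x − x̄)² = 1156 + 841 + 196 + 16 + 196 + 3481 = 5886
h = 1/6 + (-14)²/5886 = 0.166667 + 0.0332994 = 0.2000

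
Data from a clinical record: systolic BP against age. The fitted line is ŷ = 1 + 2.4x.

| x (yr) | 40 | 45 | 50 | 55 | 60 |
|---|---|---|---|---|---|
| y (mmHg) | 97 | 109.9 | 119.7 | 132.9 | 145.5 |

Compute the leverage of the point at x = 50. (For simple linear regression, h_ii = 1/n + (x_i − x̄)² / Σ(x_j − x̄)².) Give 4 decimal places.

x̄ = (40 + 45 + 50 + 55 + 60)/5 = 50
Σ(x − x̄)² = 100 + 25 + 0 + 25 + 100 = 250
h = 1/5 + (0)²/250 = 0.2 + 0 = 0.2000

h = 0.2000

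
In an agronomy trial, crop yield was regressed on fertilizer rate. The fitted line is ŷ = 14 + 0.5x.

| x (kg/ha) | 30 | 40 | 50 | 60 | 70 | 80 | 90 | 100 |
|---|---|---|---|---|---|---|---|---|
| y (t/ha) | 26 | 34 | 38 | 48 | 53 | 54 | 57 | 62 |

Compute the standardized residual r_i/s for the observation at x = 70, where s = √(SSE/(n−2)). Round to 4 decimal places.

1.3856

x=30: ŷ = 14 + 0.5·30 = 29; r = 26 − 29 = -3
x=40: ŷ = 14 + 0.5·40 = 34; r = 34 − 34 = 0
x=50: ŷ = 14 + 0.5·50 = 39; r = 38 − 39 = -1
x=60: ŷ = 14 + 0.5·60 = 44; r = 48 − 44 = 4
x=70: ŷ = 14 + 0.5·70 = 49; r = 53 − 49 = 4
x=80: ŷ = 14 + 0.5·80 = 54; r = 54 − 54 = 0
x=90: ŷ = 14 + 0.5·90 = 59; r = 57 − 59 = -2
x=100: ŷ = 14 + 0.5·100 = 64; r = 62 − 64 = -2
SSE = 9 + 0 + 1 + 16 + 16 + 0 + 4 + 4 = 50
s = √(50/6) = 2.88675
r/s = 4 / 2.88675 = 1.3856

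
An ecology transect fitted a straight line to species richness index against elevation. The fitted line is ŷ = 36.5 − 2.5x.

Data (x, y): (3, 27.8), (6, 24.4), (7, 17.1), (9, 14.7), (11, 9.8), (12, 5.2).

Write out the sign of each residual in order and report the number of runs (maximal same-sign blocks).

5 runs

x=3: ŷ = 36.5 − 2.5·3 = 29; e = 27.8 − 29 = -1.2
x=6: ŷ = 36.5 − 2.5·6 = 21.5; e = 24.4 − 21.5 = 2.9
x=7: ŷ = 36.5 − 2.5·7 = 19; e = 17.1 − 19 = -1.9
x=9: ŷ = 36.5 − 2.5·9 = 14; e = 14.7 − 14 = 0.7
x=11: ŷ = 36.5 − 2.5·11 = 9; e = 9.8 − 9 = 0.8
x=12: ŷ = 36.5 − 2.5·12 = 6.5; e = 5.2 − 6.5 = -1.3
Signs: − + − + + −
Runs: −×1, +×1, −×1, +×2, −×1 → 5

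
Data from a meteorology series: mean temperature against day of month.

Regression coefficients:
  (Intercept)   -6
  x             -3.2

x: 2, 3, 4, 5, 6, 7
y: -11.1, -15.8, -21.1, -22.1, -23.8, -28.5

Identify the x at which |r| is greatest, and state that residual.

x=2: ŷ = -6 − 3.2·2 = -12.4; r = -11.1 − (-12.4) = 1.3
x=3: ŷ = -6 − 3.2·3 = -15.6; r = -15.8 − (-15.6) = -0.2
x=4: ŷ = -6 − 3.2·4 = -18.8; r = -21.1 − (-18.8) = -2.3
x=5: ŷ = -6 − 3.2·5 = -22; r = -22.1 − (-22) = -0.1
x=6: ŷ = -6 − 3.2·6 = -25.2; r = -23.8 − (-25.2) = 1.4
x=7: ŷ = -6 − 3.2·7 = -28.4; r = -28.5 − (-28.4) = -0.1
Largest |r| is 2.3 at x = 4, residual -2.3.

x = 4, r = -2.3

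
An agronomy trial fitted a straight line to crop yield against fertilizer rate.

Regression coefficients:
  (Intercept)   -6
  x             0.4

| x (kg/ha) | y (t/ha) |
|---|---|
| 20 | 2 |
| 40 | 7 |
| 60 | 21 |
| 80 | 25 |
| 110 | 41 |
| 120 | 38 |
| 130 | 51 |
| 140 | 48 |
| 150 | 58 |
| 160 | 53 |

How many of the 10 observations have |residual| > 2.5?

7

x=20: ŷ = -6 + 0.4·20 = 2; e = 2 − 2 = 0
x=40: ŷ = -6 + 0.4·40 = 10; e = 7 − 10 = -3
x=60: ŷ = -6 + 0.4·60 = 18; e = 21 − 18 = 3
x=80: ŷ = -6 + 0.4·80 = 26; e = 25 − 26 = -1
x=110: ŷ = -6 + 0.4·110 = 38; e = 41 − 38 = 3
x=120: ŷ = -6 + 0.4·120 = 42; e = 38 − 42 = -4
x=130: ŷ = -6 + 0.4·130 = 46; e = 51 − 46 = 5
x=140: ŷ = -6 + 0.4·140 = 50; e = 48 − 50 = -2
x=150: ŷ = -6 + 0.4·150 = 54; e = 58 − 54 = 4
x=160: ŷ = -6 + 0.4·160 = 58; e = 53 − 58 = -5
|e| > 2.5: x=40 (|e|=3), x=60 (|e|=3), x=110 (|e|=3), x=120 (|e|=4), x=130 (|e|=5), x=150 (|e|=4), x=160 (|e|=5) → 7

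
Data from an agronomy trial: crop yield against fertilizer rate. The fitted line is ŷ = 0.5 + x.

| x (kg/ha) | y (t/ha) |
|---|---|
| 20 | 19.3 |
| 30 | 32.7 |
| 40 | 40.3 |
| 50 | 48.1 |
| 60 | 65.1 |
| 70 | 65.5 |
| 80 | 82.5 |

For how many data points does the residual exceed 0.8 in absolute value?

6

x=20: ŷ = 0.5 + 20 = 20.5; r = 19.3 − 20.5 = -1.2
x=30: ŷ = 0.5 + 30 = 30.5; r = 32.7 − 30.5 = 2.2
x=40: ŷ = 0.5 + 40 = 40.5; r = 40.3 − 40.5 = -0.2
x=50: ŷ = 0.5 + 50 = 50.5; r = 48.1 − 50.5 = -2.4
x=60: ŷ = 0.5 + 60 = 60.5; r = 65.1 − 60.5 = 4.6
x=70: ŷ = 0.5 + 70 = 70.5; r = 65.5 − 70.5 = -5
x=80: ŷ = 0.5 + 80 = 80.5; r = 82.5 − 80.5 = 2
|r| > 0.8: x=20 (|r|=1.2), x=30 (|r|=2.2), x=50 (|r|=2.4), x=60 (|r|=4.6), x=70 (|r|=5), x=80 (|r|=2) → 6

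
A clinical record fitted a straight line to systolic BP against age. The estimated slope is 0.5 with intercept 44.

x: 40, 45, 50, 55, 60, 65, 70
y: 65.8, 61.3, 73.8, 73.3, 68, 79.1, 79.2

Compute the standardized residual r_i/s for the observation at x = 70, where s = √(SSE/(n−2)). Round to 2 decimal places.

x=40: ŷ = 44 + 0.5·40 = 64; r = 65.8 − 64 = 1.8
x=45: ŷ = 44 + 0.5·45 = 66.5; r = 61.3 − 66.5 = -5.2
x=50: ŷ = 44 + 0.5·50 = 69; r = 73.8 − 69 = 4.8
x=55: ŷ = 44 + 0.5·55 = 71.5; r = 73.3 − 71.5 = 1.8
x=60: ŷ = 44 + 0.5·60 = 74; r = 68 − 74 = -6
x=65: ŷ = 44 + 0.5·65 = 76.5; r = 79.1 − 76.5 = 2.6
x=70: ŷ = 44 + 0.5·70 = 79; r = 79.2 − 79 = 0.2
SSE = 3.24 + 27.04 + 23.04 + 3.24 + 36 + 6.76 + 0.04 = 99.36
s = √(99.36/5) = 4.4578
r/s = 0.2 / 4.4578 = 0.04

0.04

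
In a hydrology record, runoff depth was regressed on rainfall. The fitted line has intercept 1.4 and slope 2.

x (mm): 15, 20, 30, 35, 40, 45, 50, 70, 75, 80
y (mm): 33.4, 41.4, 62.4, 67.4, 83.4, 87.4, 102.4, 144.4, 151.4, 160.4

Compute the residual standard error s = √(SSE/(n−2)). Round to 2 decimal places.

s = 2.55

x=15: ŷ = 1.4 + 2·15 = 31.4; e = 33.4 − 31.4 = 2
x=20: ŷ = 1.4 + 2·20 = 41.4; e = 41.4 − 41.4 = 0
x=30: ŷ = 1.4 + 2·30 = 61.4; e = 62.4 − 61.4 = 1
x=35: ŷ = 1.4 + 2·35 = 71.4; e = 67.4 − 71.4 = -4
x=40: ŷ = 1.4 + 2·40 = 81.4; e = 83.4 − 81.4 = 2
x=45: ŷ = 1.4 + 2·45 = 91.4; e = 87.4 − 91.4 = -4
x=50: ŷ = 1.4 + 2·50 = 101.4; e = 102.4 − 101.4 = 1
x=70: ŷ = 1.4 + 2·70 = 141.4; e = 144.4 − 141.4 = 3
x=75: ŷ = 1.4 + 2·75 = 151.4; e = 151.4 − 151.4 = 0
x=80: ŷ = 1.4 + 2·80 = 161.4; e = 160.4 − 161.4 = -1
SSE = 4 + 0 + 1 + 16 + 4 + 16 + 1 + 9 + 0 + 1 = 52
s = √(52/8) = √6.5 ≈ 2.55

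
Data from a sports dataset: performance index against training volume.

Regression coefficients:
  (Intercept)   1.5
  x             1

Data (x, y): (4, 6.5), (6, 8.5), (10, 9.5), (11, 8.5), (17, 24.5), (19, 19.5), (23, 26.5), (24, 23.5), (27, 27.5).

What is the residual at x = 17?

ŷ = 1.5 + 17 = 18.5
r = 24.5 − 18.5 = 6

r = 6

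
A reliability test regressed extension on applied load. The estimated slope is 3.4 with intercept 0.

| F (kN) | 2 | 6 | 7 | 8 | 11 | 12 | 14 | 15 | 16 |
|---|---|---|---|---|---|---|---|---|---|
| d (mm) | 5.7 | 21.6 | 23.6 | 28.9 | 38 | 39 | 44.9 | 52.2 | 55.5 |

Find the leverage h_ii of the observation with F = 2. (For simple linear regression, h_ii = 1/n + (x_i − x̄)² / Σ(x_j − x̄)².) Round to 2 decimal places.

F̄ = (2 + 6 + 7 + 8 + 11 + 12 + 14 + 15 + 16)/9 = 10.1111
Σ(F − F̄)² = 65.7901 + 16.9012 + 9.67901 + 4.45679 + 0.790123 + 3.5679 + 15.1235 + 23.9012 + 34.679 = 174.889
h = 1/9 + (-8.11111)²/174.889 = 0.111111 + 0.376182 = 0.49

h = 0.49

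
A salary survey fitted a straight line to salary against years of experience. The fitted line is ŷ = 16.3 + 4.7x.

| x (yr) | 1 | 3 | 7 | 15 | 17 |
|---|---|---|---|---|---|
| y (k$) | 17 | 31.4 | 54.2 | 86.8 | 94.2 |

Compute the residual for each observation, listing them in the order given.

-4, 1, 5, 0, -2

x=1: ŷ = 16.3 + 4.7·1 = 21; r = 17 − 21 = -4
x=3: ŷ = 16.3 + 4.7·3 = 30.4; r = 31.4 − 30.4 = 1
x=7: ŷ = 16.3 + 4.7·7 = 49.2; r = 54.2 − 49.2 = 5
x=15: ŷ = 16.3 + 4.7·15 = 86.8; r = 86.8 − 86.8 = 0
x=17: ŷ = 16.3 + 4.7·17 = 96.2; r = 94.2 − 96.2 = -2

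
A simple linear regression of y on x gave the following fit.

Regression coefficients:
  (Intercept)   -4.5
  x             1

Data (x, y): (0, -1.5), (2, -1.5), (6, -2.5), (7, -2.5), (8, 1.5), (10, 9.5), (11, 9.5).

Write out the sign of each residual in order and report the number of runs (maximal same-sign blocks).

x=0: ŷ = -4.5 + 0 = -4.5; r = -1.5 − (-4.5) = 3
x=2: ŷ = -4.5 + 2 = -2.5; r = -1.5 − (-2.5) = 1
x=6: ŷ = -4.5 + 6 = 1.5; r = -2.5 − 1.5 = -4
x=7: ŷ = -4.5 + 7 = 2.5; r = -2.5 − 2.5 = -5
x=8: ŷ = -4.5 + 8 = 3.5; r = 1.5 − 3.5 = -2
x=10: ŷ = -4.5 + 10 = 5.5; r = 9.5 − 5.5 = 4
x=11: ŷ = -4.5 + 11 = 6.5; r = 9.5 − 6.5 = 3
Signs: + + − − − + +
Runs: +×2, −×3, +×2 → 3

3 runs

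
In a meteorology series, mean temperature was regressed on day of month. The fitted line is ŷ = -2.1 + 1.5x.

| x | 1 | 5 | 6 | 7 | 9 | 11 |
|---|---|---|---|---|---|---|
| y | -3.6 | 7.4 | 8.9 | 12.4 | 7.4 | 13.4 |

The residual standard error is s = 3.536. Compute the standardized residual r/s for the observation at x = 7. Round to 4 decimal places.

1.1312

ŷ = -2.1 + 1.5·7 = 8.4
r = 12.4 − 8.4 = 4
r/s = 4 / 3.536 = 1.1312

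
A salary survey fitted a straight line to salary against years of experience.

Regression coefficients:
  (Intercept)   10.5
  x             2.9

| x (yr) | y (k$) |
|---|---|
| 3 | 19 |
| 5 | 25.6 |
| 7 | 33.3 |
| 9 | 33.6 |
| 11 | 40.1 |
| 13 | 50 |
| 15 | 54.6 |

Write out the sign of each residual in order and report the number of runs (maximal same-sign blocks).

4 runs

x=3: ŷ = 10.5 + 2.9·3 = 19.2; r = 19 − 19.2 = -0.2
x=5: ŷ = 10.5 + 2.9·5 = 25; r = 25.6 − 25 = 0.6
x=7: ŷ = 10.5 + 2.9·7 = 30.8; r = 33.3 − 30.8 = 2.5
x=9: ŷ = 10.5 + 2.9·9 = 36.6; r = 33.6 − 36.6 = -3
x=11: ŷ = 10.5 + 2.9·11 = 42.4; r = 40.1 − 42.4 = -2.3
x=13: ŷ = 10.5 + 2.9·13 = 48.2; r = 50 − 48.2 = 1.8
x=15: ŷ = 10.5 + 2.9·15 = 54; r = 54.6 − 54 = 0.6
Signs: − + + − − + +
Runs: −×1, +×2, −×2, +×2 → 4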